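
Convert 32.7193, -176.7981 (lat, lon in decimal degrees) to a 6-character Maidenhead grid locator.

Offset from 180°W / 90°S: lon 3.2019°, lat 122.7193°.
Field (20°×10°, letters A–R): lon ⌊3.2019/20⌋ = 0 → A; lat ⌊122.7193/10⌋ = 12 → M.
Square (2°×1°, digits 0–9): lon ⌊3.2019/2⌋ = 1; lat ⌊2.7193/1⌋ = 2.
Subsquare (5′×2.5′, letters a–x): lon ⌊1.2019/0.0833333⌋ = 14 → o; lat ⌊0.7193/0.0416667⌋ = 17 → r.

AM12or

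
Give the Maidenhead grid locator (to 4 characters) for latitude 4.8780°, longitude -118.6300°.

DJ04

Offset from 180°W / 90°S: lon 61.37°, lat 94.88°.
Field: lon ⌊61.37/20⌋ = 3 → D; lat ⌊94.88/10⌋ = 9 → J.
Square: lon ⌊1.37/2⌋ = 0; lat ⌊4.88/1⌋ = 4.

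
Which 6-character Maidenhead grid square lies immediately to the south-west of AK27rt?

Longitude subsquare r = 17; −1 → 16 = q.
Latitude subsquare t = 19; −1 → 18 = s.

AK27qs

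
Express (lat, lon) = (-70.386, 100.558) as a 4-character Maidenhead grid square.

OB09

Offset from 180°W / 90°S: lon 280.56°, lat 19.61°.
Field: lon ⌊280.56/20⌋ = 14 → O; lat ⌊19.61/10⌋ = 1 → B.
Square: lon ⌊0.56/2⌋ = 0; lat ⌊9.61/1⌋ = 9.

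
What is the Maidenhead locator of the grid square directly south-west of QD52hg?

Longitude subsquare h = 7; −1 → 6 = g.
Latitude subsquare g = 6; −1 → 5 = f.

QD52gf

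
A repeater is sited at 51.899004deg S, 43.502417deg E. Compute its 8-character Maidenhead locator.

Add 180° to longitude and 90° to latitude: 223.50242, 38.10100.
Field (20°×10°, letters A–R): 223.50242/20 → 11 → L, 38.10100/10 → 3 → D; chars LD.
Square (2°×1°, digits 0–9): 3.50242/2 → 1, 8.10100/1 → 8; chars 18.
Subsquare (5′×2.5′, letters a–x): 1.50242/0.0833333 → 18 → s, 0.10100/0.0416667 → 2 → c; chars sc.
Extended square (30″×15″, digits 0–9): 0.00242/0.00833333 → 0, 0.01766/0.00416667 → 4; chars 04.

LD18sc04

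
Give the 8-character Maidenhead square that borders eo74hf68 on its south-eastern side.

Longitude extended square 6; +1 → 7.
Latitude extended square 8; −1 → 7.

EO74hf77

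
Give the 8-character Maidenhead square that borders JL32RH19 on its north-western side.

Longitude extended square 1; −1 → 0.
Latitude extended square 9; +1 → 10, wraps to 0, carry into subsquare.
Latitude subsquare h = 7; +1 → 8 = i.

JL32ri00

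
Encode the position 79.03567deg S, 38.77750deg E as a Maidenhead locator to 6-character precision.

KB90jx

Add 180° to longitude and 90° to latitude: 218.7775, 10.9643.
Field: lon ⌊218.7775/20⌋ = 10 → K; lat ⌊10.9643/10⌋ = 1 → B.
Square: lon ⌊18.7775/2⌋ = 9; lat ⌊0.9643/1⌋ = 0.
Subsquare: lon ⌊0.7775/0.0833333⌋ = 9 → j; lat ⌊0.9643/0.0416667⌋ = 23 → x.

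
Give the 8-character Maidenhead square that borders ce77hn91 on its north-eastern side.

CE77in02

Longitude extended square 9; +1 → 10, wraps to 0, carry into subsquare.
Longitude subsquare h = 7; +1 → 8 = i.
Latitude extended square 1; +1 → 2.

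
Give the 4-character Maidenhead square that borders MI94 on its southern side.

MI93

Latitude square 4; −1 → 3.
The longitude characters are unchanged.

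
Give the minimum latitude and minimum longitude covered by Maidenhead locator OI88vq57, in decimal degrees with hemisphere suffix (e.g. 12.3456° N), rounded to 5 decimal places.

1.30417° S, 117.79167° E

Field O=14, I=8: +14·20° lon, +8·10° lat → SW at lon 100°, lat -10°.
Square 8, 8: +8·2° lon, +8·1° lat → SW at lon 116°, lat -2°.
Subsquare v=21, q=16: +21·0.0833333° lon, +16·0.0416667° lat → SW at lon 117.75°, lat -1.33333°.
Extended square 5, 7: +5·0.00833333° lon, +7·0.00416667° lat → SW at lon 117.792°, lat -1.30417°.
latitude 1.30417° S, longitude 117.79167° E.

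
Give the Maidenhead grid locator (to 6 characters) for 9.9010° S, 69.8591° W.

FI50bc

Offset from 180°W / 90°S: lon 110.1409°, lat 80.0990°.
Field: lon ⌊110.1409/20⌋ = 5 → F; lat ⌊80.0990/10⌋ = 8 → I.
Square: lon ⌊10.1409/2⌋ = 5; lat ⌊0.0990/1⌋ = 0.
Subsquare: lon ⌊0.1409/0.0833333⌋ = 1 → b; lat ⌊0.0990/0.0416667⌋ = 2 → c.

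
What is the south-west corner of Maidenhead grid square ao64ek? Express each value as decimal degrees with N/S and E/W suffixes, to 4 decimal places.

Field A=0, O=14: +0·20° lon, +14·10° lat → SW at lon -180°, lat 50°.
Square 6, 4: +6·2° lon, +4·1° lat → SW at lon -168°, lat 54°.
Subsquare e=4, k=10: +4·0.0833333° lon, +10·0.0416667° lat → SW at lon -167.667°, lat 54.4167°.
latitude 54.4167° N, longitude 167.6667° W.

54.4167° N, 167.6667° W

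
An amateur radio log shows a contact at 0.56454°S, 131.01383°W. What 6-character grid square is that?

CI49lk

Shift to the Maidenhead origin (180°W, 90°S): lon 48.9862, lat 89.4355.
Field (20°×10°, letters A–R): lon ⌊48.9862/20⌋ = 2 → C; lat ⌊89.4355/10⌋ = 8 → I.
Square (2°×1°, digits 0–9): lon ⌊8.9862/2⌋ = 4; lat ⌊9.4355/1⌋ = 9.
Subsquare (5′×2.5′, letters a–x): lon ⌊0.9862/0.0833333⌋ = 11 → l; lat ⌊0.4355/0.0416667⌋ = 10 → k.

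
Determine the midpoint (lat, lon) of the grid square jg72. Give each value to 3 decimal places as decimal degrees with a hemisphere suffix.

Field J=9, G=6: +9·20° lon, +6·10° lat → SW at lon 0°, lat -30°.
Square 7, 2: +7·2° lon, +2·1° lat → SW at lon 14°, lat -28°.
Cell spans 2° lon × 1° lat. Centre is SW corner plus half of each.
latitude 27.500° S, longitude 15.000° E.

27.500° S, 15.000° E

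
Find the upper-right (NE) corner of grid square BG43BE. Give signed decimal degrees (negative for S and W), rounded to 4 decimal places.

Field B=1, G=6: +1·20° lon, +6·10° lat → SW at lon -160°, lat -30°.
Square 4, 3: +4·2° lon, +3·1° lat → SW at lon -152°, lat -27°.
Subsquare b=1, e=4: +1·0.0833333° lon, +4·0.0416667° lat → SW at lon -151.917°, lat -26.8333°.
Cell spans 0.0833333° lon × 0.0416667° lat. NE corner is SW corner plus one full cell.
latitude -26.7917, longitude -151.8333.

-26.7917, -151.8333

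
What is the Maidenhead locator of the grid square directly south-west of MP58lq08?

MP58kq97

Longitude extended square 0; −1 → -1, wraps to 9, carry into subsquare.
Longitude subsquare l = 11; −1 → 10 = k.
Latitude extended square 8; −1 → 7.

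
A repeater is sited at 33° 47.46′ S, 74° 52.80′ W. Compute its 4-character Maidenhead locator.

FF26

Offset from 180°W / 90°S: lon 105.12°, lat 56.21°.
Field: 105.12/20 → 5 → F, 56.21/10 → 5 → F; chars FF.
Square: 5.12/2 → 2, 6.21/1 → 6; chars 26.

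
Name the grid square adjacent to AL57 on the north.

AL58

Latitude square 7; +1 → 8.
The longitude characters are unchanged.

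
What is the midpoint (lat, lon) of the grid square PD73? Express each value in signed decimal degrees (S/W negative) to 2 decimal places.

Field P=15, D=3: +15·20° lon, +3·10° lat → SW at lon 120°, lat -60°.
Square 7, 3: +7·2° lon, +3·1° lat → SW at lon 134°, lat -57°.
Cell spans 2° lon × 1° lat. Centre is SW corner plus half of each.
latitude -56.50, longitude 135.00.

-56.50, 135.00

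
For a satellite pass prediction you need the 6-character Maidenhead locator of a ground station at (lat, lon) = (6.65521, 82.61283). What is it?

Add 180° to longitude and 90° to latitude: 262.6128, 96.6552.
Field: 262.6128/20 → 13 → N, 96.6552/10 → 9 → J; chars NJ.
Square: 2.6128/2 → 1, 6.6552/1 → 6; chars 16.
Subsquare: 0.6128/0.0833333 → 7 → h, 0.6552/0.0416667 → 15 → p; chars hp.

NJ16hp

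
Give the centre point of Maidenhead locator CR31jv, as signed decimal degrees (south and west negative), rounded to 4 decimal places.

Field C=2, R=17: +2·20° lon, +17·10° lat → SW at lon -140°, lat 80°.
Square 3, 1: +3·2° lon, +1·1° lat → SW at lon -134°, lat 81°.
Subsquare j=9, v=21: +9·0.0833333° lon, +21·0.0416667° lat → SW at lon -133.25°, lat 81.875°.
Cell spans 0.0833333° lon × 0.0416667° lat. Centre is SW corner plus half of each.
latitude 81.8958, longitude -133.2083.

81.8958, -133.2083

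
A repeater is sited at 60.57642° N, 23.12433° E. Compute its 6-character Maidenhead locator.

KP10nn

Add 180° to longitude and 90° to latitude: 203.1243, 150.5764.
Field: 203.1243/20 → 10 → K, 150.5764/10 → 15 → P; chars KP.
Square: 3.1243/2 → 1, 0.5764/1 → 0; chars 10.
Subsquare: 1.1243/0.0833333 → 13 → n, 0.5764/0.0416667 → 13 → n; chars nn.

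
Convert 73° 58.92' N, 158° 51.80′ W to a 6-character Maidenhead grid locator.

Shift to the Maidenhead origin (180°W, 90°S): lon 21.1367, lat 163.9820.
Field: 21.1367/20 → 1 → B, 163.9820/10 → 16 → Q; chars BQ.
Square: 1.1367/2 → 0, 3.9820/1 → 3; chars 03.
Subsquare: 1.1367/0.0833333 → 13 → n, 0.9820/0.0416667 → 23 → x; chars nx.

BQ03nx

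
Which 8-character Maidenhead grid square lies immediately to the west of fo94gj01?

Longitude extended square 0; −1 → -1, wraps to 9, carry into subsquare.
Longitude subsquare g = 6; −1 → 5 = f.
The latitude characters are unchanged.

FO94fj91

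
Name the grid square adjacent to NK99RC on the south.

NK99rb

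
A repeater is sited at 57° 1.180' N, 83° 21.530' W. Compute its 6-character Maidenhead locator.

EO87ha

Add 180° to longitude and 90° to latitude: 96.6412, 147.0197.
Field (20°×10°, letters A–R): lon ⌊96.6412/20⌋ = 4 → E; lat ⌊147.0197/10⌋ = 14 → O.
Square (2°×1°, digits 0–9): lon ⌊16.6412/2⌋ = 8; lat ⌊7.0197/1⌋ = 7.
Subsquare (5′×2.5′, letters a–x): lon ⌊0.6412/0.0833333⌋ = 7 → h; lat ⌊0.0197/0.0416667⌋ = 0 → a.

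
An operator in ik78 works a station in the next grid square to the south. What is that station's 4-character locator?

IK77

Latitude square 8; −1 → 7.
The longitude characters are unchanged.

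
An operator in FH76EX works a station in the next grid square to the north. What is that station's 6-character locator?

FH77ea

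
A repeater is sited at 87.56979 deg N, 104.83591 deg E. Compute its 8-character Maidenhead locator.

OR27kn06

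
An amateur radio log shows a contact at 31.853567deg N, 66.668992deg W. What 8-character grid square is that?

Offset from 180°W / 90°S: lon 113.33101°, lat 121.85357°.
Field (20°×10°, letters A–R): lon ⌊113.33101/20⌋ = 5 → F; lat ⌊121.85357/10⌋ = 12 → M.
Square (2°×1°, digits 0–9): lon ⌊13.33101/2⌋ = 6; lat ⌊1.85357/1⌋ = 1.
Subsquare (5′×2.5′, letters a–x): lon ⌊1.33101/0.0833333⌋ = 15 → p; lat ⌊0.85357/0.0416667⌋ = 20 → u.
Extended square (30″×15″, digits 0–9): lon ⌊0.08101/0.00833333⌋ = 9; lat ⌊0.02023/0.00416667⌋ = 4.

FM61pu94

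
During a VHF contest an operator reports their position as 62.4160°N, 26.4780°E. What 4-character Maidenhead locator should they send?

KP32

Offset from 180°W / 90°S: lon 206.48°, lat 152.42°.
Field (20°×10°, letters A–R): lon ⌊206.48/20⌋ = 10 → K; lat ⌊152.42/10⌋ = 15 → P.
Square (2°×1°, digits 0–9): lon ⌊6.48/2⌋ = 3; lat ⌊2.42/1⌋ = 2.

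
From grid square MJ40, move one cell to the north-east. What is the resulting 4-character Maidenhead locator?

MJ51

Longitude square 4; +1 → 5.
Latitude square 0; +1 → 1.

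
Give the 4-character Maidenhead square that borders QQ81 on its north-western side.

Longitude square 8; −1 → 7.
Latitude square 1; +1 → 2.

QQ72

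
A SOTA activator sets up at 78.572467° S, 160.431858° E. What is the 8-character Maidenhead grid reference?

RB01fk12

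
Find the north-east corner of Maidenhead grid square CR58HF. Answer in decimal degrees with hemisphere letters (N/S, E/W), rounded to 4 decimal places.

88.2500° N, 129.3333° W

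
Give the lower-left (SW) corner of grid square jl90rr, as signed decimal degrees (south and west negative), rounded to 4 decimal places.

20.7083, 19.4167

Field J=9, L=11: +9·20° lon, +11·10° lat → SW at lon 0°, lat 20°.
Square 9, 0: +9·2° lon, +0·1° lat → SW at lon 18°, lat 20°.
Subsquare r=17, r=17: +17·0.0833333° lon, +17·0.0416667° lat → SW at lon 19.4167°, lat 20.7083°.
latitude 20.7083, longitude 19.4167.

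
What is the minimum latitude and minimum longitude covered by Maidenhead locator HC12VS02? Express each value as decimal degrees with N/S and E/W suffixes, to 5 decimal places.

67.24167° S, 36.25000° W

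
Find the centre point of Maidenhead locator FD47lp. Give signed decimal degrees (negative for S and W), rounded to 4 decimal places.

Field F=5, D=3: +5·20° lon, +3·10° lat → SW at lon -80°, lat -60°.
Square 4, 7: +4·2° lon, +7·1° lat → SW at lon -72°, lat -53°.
Subsquare l=11, p=15: +11·0.0833333° lon, +15·0.0416667° lat → SW at lon -71.0833°, lat -52.375°.
Cell spans 0.0833333° lon × 0.0416667° lat. Centre is SW corner plus half of each.
latitude -52.3542, longitude -71.0417.

-52.3542, -71.0417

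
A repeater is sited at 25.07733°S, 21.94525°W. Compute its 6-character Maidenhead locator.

HG94aw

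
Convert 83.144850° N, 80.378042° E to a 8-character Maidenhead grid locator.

NR03ed54

Add 180° to longitude and 90° to latitude: 260.37804, 173.14485.
Field (20°×10°, letters A–R): 260.37804/20 → 13 → N, 173.14485/10 → 17 → R; chars NR.
Square (2°×1°, digits 0–9): 0.37804/2 → 0, 3.14485/1 → 3; chars 03.
Subsquare (5′×2.5′, letters a–x): 0.37804/0.0833333 → 4 → e, 0.14485/0.0416667 → 3 → d; chars ed.
Extended square (30″×15″, digits 0–9): 0.04471/0.00833333 → 5, 0.01985/0.00416667 → 4; chars 54.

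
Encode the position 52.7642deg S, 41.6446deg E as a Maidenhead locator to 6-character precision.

LD07tf

Offset from 180°W / 90°S: lon 221.6446°, lat 37.2358°.
Field: lon ⌊221.6446/20⌋ = 11 → L; lat ⌊37.2358/10⌋ = 3 → D.
Square: lon ⌊1.6446/2⌋ = 0; lat ⌊7.2358/1⌋ = 7.
Subsquare: lon ⌊1.6446/0.0833333⌋ = 19 → t; lat ⌊0.2358/0.0416667⌋ = 5 → f.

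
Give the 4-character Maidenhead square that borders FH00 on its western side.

EH90

Longitude square 0; −1 → -1, wraps to 9, carry into field.
Longitude field F = 5; −1 → 4 = E.
The latitude characters are unchanged.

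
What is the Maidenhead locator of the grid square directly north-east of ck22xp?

Longitude subsquare x = 23; +1 → 24, wraps to 0 = a, carry into square.
Longitude square 2; +1 → 3.
Latitude subsquare p = 15; +1 → 16 = q.

CK32aq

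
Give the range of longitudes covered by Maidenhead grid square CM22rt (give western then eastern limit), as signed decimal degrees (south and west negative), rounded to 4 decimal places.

Field C=2, M=12: +2·20° lon, +12·10° lat → SW at lon -140°, lat 30°.
Square 2, 2: +2·2° lon, +2·1° lat → SW at lon -136°, lat 32°.
Subsquare r=17, t=19: +17·0.0833333° lon, +19·0.0416667° lat → SW at lon -134.583°, lat 32.7917°.
Cell spans 0.0833333° lon × 0.0416667° lat.
west -134.5833, east -134.5000.

-134.5833, -134.5000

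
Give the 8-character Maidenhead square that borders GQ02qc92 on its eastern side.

GQ02rc02

Longitude extended square 9; +1 → 10, wraps to 0, carry into subsquare.
Longitude subsquare q = 16; +1 → 17 = r.
The latitude characters are unchanged.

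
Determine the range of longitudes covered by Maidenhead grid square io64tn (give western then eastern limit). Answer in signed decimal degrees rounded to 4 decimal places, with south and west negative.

Field I=8, O=14: +8·20° lon, +14·10° lat → SW at lon -20°, lat 50°.
Square 6, 4: +6·2° lon, +4·1° lat → SW at lon -8°, lat 54°.
Subsquare t=19, n=13: +19·0.0833333° lon, +13·0.0416667° lat → SW at lon -6.41667°, lat 54.5417°.
Cell spans 0.0833333° lon × 0.0416667° lat.
west -6.4167, east -6.3333.

-6.4167, -6.3333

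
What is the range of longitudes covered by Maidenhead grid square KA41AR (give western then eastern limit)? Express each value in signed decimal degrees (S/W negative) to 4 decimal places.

28.0000, 28.0833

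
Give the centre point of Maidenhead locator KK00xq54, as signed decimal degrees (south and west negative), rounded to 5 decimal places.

10.68542, 21.96250

Field K=10, K=10: +10·20° lon, +10·10° lat → SW at lon 20°, lat 10°.
Square 0, 0: +0·2° lon, +0·1° lat → SW at lon 20°, lat 10°.
Subsquare x=23, q=16: +23·0.0833333° lon, +16·0.0416667° lat → SW at lon 21.9167°, lat 10.6667°.
Extended square 5, 4: +5·0.00833333° lon, +4·0.00416667° lat → SW at lon 21.9583°, lat 10.6833°.
Cell spans 0.00833333° lon × 0.00416667° lat. Centre is SW corner plus half of each.
latitude 10.68542, longitude 21.96250.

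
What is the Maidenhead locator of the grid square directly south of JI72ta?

JI71tx

Latitude subsquare a = 0; −1 → -1, wraps to 23 = x, carry into square.
Latitude square 2; −1 → 1.
The longitude characters are unchanged.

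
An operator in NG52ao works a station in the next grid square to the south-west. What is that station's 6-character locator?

NG42xn

Longitude subsquare a = 0; −1 → -1, wraps to 23 = x, carry into square.
Longitude square 5; −1 → 4.
Latitude subsquare o = 14; −1 → 13 = n.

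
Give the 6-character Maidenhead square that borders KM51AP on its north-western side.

Longitude subsquare a = 0; −1 → -1, wraps to 23 = x, carry into square.
Longitude square 5; −1 → 4.
Latitude subsquare p = 15; +1 → 16 = q.

KM41xq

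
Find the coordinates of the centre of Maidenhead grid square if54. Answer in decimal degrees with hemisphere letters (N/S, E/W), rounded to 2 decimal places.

Field I=8, F=5: +8·20° lon, +5·10° lat → SW at lon -20°, lat -40°.
Square 5, 4: +5·2° lon, +4·1° lat → SW at lon -10°, lat -36°.
Cell spans 2° lon × 1° lat. Centre is SW corner plus half of each.
latitude 35.50° S, longitude 9.00° W.

35.50° S, 9.00° W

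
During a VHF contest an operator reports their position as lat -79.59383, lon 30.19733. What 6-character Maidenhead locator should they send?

Add 180° to longitude and 90° to latitude: 210.1973, 10.4062.
Field (20°×10°, letters A–R): 210.1973/20 → 10 → K, 10.4062/10 → 1 → B; chars KB.
Square (2°×1°, digits 0–9): 10.1973/2 → 5, 0.4062/1 → 0; chars 50.
Subsquare (5′×2.5′, letters a–x): 0.1973/0.0833333 → 2 → c, 0.4062/0.0416667 → 9 → j; chars cj.

KB50cj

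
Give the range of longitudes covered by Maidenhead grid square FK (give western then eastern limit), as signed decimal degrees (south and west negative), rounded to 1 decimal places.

-80.0, -60.0

Field F=5, K=10: +5·20° lon, +10·10° lat → SW at lon -80°, lat 10°.
Cell spans 20° lon × 10° lat.
west -80.0, east -60.0.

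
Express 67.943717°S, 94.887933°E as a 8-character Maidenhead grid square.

NC72kb63

Shift to the Maidenhead origin (180°W, 90°S): lon 274.88793, lat 22.05628.
Field: 274.88793/20 → 13 → N, 22.05628/10 → 2 → C; chars NC.
Square: 14.88793/2 → 7, 2.05628/1 → 2; chars 72.
Subsquare: 0.88793/0.0833333 → 10 → k, 0.05628/0.0416667 → 1 → b; chars kb.
Extended square: 0.05460/0.00833333 → 6, 0.01462/0.00416667 → 3; chars 63.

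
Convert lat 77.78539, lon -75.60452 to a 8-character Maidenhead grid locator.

Shift to the Maidenhead origin (180°W, 90°S): lon 104.39548, lat 167.78539.
Field: 104.39548/20 → 5 → F, 167.78539/10 → 16 → Q; chars FQ.
Square: 4.39548/2 → 2, 7.78539/1 → 7; chars 27.
Subsquare: 0.39548/0.0833333 → 4 → e, 0.78539/0.0416667 → 18 → s; chars es.
Extended square: 0.06215/0.00833333 → 7, 0.03539/0.00416667 → 8; chars 78.

FQ27es78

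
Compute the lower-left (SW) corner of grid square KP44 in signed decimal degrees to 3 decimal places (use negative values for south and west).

Field K=10, P=15: +10·20° lon, +15·10° lat → SW at lon 20°, lat 60°.
Square 4, 4: +4·2° lon, +4·1° lat → SW at lon 28°, lat 64°.
latitude 64.000, longitude 28.000.

64.000, 28.000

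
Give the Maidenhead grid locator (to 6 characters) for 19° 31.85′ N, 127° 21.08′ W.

CK69hm

Offset from 180°W / 90°S: lon 52.6487°, lat 109.5308°.
Field: lon ⌊52.6487/20⌋ = 2 → C; lat ⌊109.5308/10⌋ = 10 → K.
Square: lon ⌊12.6487/2⌋ = 6; lat ⌊9.5308/1⌋ = 9.
Subsquare: lon ⌊0.6487/0.0833333⌋ = 7 → h; lat ⌊0.5308/0.0416667⌋ = 12 → m.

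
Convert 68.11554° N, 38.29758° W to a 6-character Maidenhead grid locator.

Offset from 180°W / 90°S: lon 141.7024°, lat 158.1155°.
Field: 141.7024/20 → 7 → H, 158.1155/10 → 15 → P; chars HP.
Square: 1.7024/2 → 0, 8.1155/1 → 8; chars 08.
Subsquare: 1.7024/0.0833333 → 20 → u, 0.1155/0.0416667 → 2 → c; chars uc.

HP08uc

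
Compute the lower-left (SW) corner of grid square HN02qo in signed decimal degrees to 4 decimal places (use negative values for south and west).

42.5833, -38.6667

Field H=7, N=13: +7·20° lon, +13·10° lat → SW at lon -40°, lat 40°.
Square 0, 2: +0·2° lon, +2·1° lat → SW at lon -40°, lat 42°.
Subsquare q=16, o=14: +16·0.0833333° lon, +14·0.0416667° lat → SW at lon -38.6667°, lat 42.5833°.
latitude 42.5833, longitude -38.6667.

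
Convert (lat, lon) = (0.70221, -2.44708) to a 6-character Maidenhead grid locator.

IJ80sq

Offset from 180°W / 90°S: lon 177.5529°, lat 90.7022°.
Field: lon ⌊177.5529/20⌋ = 8 → I; lat ⌊90.7022/10⌋ = 9 → J.
Square: lon ⌊17.5529/2⌋ = 8; lat ⌊0.7022/1⌋ = 0.
Subsquare: lon ⌊1.5529/0.0833333⌋ = 18 → s; lat ⌊0.7022/0.0416667⌋ = 16 → q.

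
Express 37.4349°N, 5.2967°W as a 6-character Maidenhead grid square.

IM77ik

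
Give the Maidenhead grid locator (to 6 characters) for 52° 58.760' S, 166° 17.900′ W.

Add 180° to longitude and 90° to latitude: 13.7017, 37.0207.
Field: lon ⌊13.7017/20⌋ = 0 → A; lat ⌊37.0207/10⌋ = 3 → D.
Square: lon ⌊13.7017/2⌋ = 6; lat ⌊7.0207/1⌋ = 7.
Subsquare: lon ⌊1.7017/0.0833333⌋ = 20 → u; lat ⌊0.0207/0.0416667⌋ = 0 → a.

AD67ua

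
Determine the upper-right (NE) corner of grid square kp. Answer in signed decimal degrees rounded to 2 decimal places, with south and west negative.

70.00, 40.00

Field K=10, P=15: +10·20° lon, +15·10° lat → SW at lon 20°, lat 60°.
Cell spans 20° lon × 10° lat. NE corner is SW corner plus one full cell.
latitude 70.00, longitude 40.00.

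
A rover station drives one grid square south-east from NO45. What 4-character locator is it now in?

NO54

Longitude square 4; +1 → 5.
Latitude square 5; −1 → 4.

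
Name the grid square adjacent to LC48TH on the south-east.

Longitude subsquare t = 19; +1 → 20 = u.
Latitude subsquare h = 7; −1 → 6 = g.

LC48ug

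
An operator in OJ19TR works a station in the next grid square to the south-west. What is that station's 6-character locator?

OJ19sq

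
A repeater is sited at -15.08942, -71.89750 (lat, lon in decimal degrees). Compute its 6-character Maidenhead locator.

Offset from 180°W / 90°S: lon 108.1025°, lat 74.9106°.
Field (20°×10°, letters A–R): 108.1025/20 → 5 → F, 74.9106/10 → 7 → H; chars FH.
Square (2°×1°, digits 0–9): 8.1025/2 → 4, 4.9106/1 → 4; chars 44.
Subsquare (5′×2.5′, letters a–x): 0.1025/0.0833333 → 1 → b, 0.9106/0.0416667 → 21 → v; chars bv.

FH44bv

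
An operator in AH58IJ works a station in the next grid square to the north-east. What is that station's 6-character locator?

Longitude subsquare i = 8; +1 → 9 = j.
Latitude subsquare j = 9; +1 → 10 = k.

AH58jk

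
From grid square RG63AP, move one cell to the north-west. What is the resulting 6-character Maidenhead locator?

Longitude subsquare a = 0; −1 → -1, wraps to 23 = x, carry into square.
Longitude square 6; −1 → 5.
Latitude subsquare p = 15; +1 → 16 = q.

RG53xq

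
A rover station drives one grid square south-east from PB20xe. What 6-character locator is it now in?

PB30ad

Longitude subsquare x = 23; +1 → 24, wraps to 0 = a, carry into square.
Longitude square 2; +1 → 3.
Latitude subsquare e = 4; −1 → 3 = d.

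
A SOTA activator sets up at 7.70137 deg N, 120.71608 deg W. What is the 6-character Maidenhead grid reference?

Shift to the Maidenhead origin (180°W, 90°S): lon 59.2839, lat 97.7014.
Field (20°×10°, letters A–R): 59.2839/20 → 2 → C, 97.7014/10 → 9 → J; chars CJ.
Square (2°×1°, digits 0–9): 19.2839/2 → 9, 7.7014/1 → 7; chars 97.
Subsquare (5′×2.5′, letters a–x): 1.2839/0.0833333 → 15 → p, 0.7014/0.0416667 → 16 → q; chars pq.

CJ97pq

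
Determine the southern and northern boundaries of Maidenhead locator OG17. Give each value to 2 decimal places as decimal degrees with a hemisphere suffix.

Field O=14, G=6: +14·20° lon, +6·10° lat → SW at lon 100°, lat -30°.
Square 1, 7: +1·2° lon, +7·1° lat → SW at lon 102°, lat -23°.
Cell spans 2° lon × 1° lat.
south 23.00° S, north 22.00° S.

23.00° S, 22.00° S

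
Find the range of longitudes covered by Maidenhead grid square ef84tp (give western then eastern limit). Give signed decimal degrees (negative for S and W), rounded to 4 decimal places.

-82.4167, -82.3333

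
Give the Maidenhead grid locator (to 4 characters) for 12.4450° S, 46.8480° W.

GH67

Offset from 180°W / 90°S: lon 133.15°, lat 77.56°.
Field: 133.15/20 → 6 → G, 77.56/10 → 7 → H; chars GH.
Square: 13.15/2 → 6, 7.56/1 → 7; chars 67.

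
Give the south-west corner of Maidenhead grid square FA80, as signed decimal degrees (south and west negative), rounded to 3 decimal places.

-90.000, -64.000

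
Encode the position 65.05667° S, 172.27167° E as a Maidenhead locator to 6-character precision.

RC64dw

Shift to the Maidenhead origin (180°W, 90°S): lon 352.2717, lat 24.9433.
Field (20°×10°, letters A–R): 352.2717/20 → 17 → R, 24.9433/10 → 2 → C; chars RC.
Square (2°×1°, digits 0–9): 12.2717/2 → 6, 4.9433/1 → 4; chars 64.
Subsquare (5′×2.5′, letters a–x): 0.2717/0.0833333 → 3 → d, 0.9433/0.0416667 → 22 → w; chars dw.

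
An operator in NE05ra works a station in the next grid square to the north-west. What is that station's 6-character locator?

NE05qb

Longitude subsquare r = 17; −1 → 16 = q.
Latitude subsquare a = 0; +1 → 1 = b.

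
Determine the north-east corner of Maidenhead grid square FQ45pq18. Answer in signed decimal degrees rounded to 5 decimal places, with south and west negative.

Field F=5, Q=16: +5·20° lon, +16·10° lat → SW at lon -80°, lat 70°.
Square 4, 5: +4·2° lon, +5·1° lat → SW at lon -72°, lat 75°.
Subsquare p=15, q=16: +15·0.0833333° lon, +16·0.0416667° lat → SW at lon -70.75°, lat 75.6667°.
Extended square 1, 8: +1·0.00833333° lon, +8·0.00416667° lat → SW at lon -70.7417°, lat 75.7°.
Cell spans 0.00833333° lon × 0.00416667° lat. NE corner is SW corner plus one full cell.
latitude 75.70417, longitude -70.73333.

75.70417, -70.73333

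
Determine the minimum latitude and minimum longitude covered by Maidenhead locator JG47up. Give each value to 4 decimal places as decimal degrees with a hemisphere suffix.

22.3750° S, 9.6667° E

Field J=9, G=6: +9·20° lon, +6·10° lat → SW at lon 0°, lat -30°.
Square 4, 7: +4·2° lon, +7·1° lat → SW at lon 8°, lat -23°.
Subsquare u=20, p=15: +20·0.0833333° lon, +15·0.0416667° lat → SW at lon 9.66667°, lat -22.375°.
latitude 22.3750° S, longitude 9.6667° E.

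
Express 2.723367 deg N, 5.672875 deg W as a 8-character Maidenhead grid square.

IJ72dr93

Add 180° to longitude and 90° to latitude: 174.32712, 92.72337.
Field: lon ⌊174.32712/20⌋ = 8 → I; lat ⌊92.72337/10⌋ = 9 → J.
Square: lon ⌊14.32712/2⌋ = 7; lat ⌊2.72337/1⌋ = 2.
Subsquare: lon ⌊0.32712/0.0833333⌋ = 3 → d; lat ⌊0.72337/0.0416667⌋ = 17 → r.
Extended square: lon ⌊0.07712/0.00833333⌋ = 9; lat ⌊0.01503/0.00416667⌋ = 3.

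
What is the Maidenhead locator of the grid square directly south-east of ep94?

FP03

Longitude square 9; +1 → 10, wraps to 0, carry into field.
Longitude field E = 4; +1 → 5 = F.
Latitude square 4; −1 → 3.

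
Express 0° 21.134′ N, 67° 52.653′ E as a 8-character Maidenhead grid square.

MJ30wi54

Add 180° to longitude and 90° to latitude: 247.87755, 90.35223.
Field (20°×10°, letters A–R): lon ⌊247.87755/20⌋ = 12 → M; lat ⌊90.35223/10⌋ = 9 → J.
Square (2°×1°, digits 0–9): lon ⌊7.87755/2⌋ = 3; lat ⌊0.35223/1⌋ = 0.
Subsquare (5′×2.5′, letters a–x): lon ⌊1.87755/0.0833333⌋ = 22 → w; lat ⌊0.35223/0.0416667⌋ = 8 → i.
Extended square (30″×15″, digits 0–9): lon ⌊0.04422/0.00833333⌋ = 5; lat ⌊0.01890/0.00416667⌋ = 4.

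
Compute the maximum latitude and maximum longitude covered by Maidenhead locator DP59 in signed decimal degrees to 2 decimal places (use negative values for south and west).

70.00, -108.00

Field D=3, P=15: +3·20° lon, +15·10° lat → SW at lon -120°, lat 60°.
Square 5, 9: +5·2° lon, +9·1° lat → SW at lon -110°, lat 69°.
Cell spans 2° lon × 1° lat. NE corner is SW corner plus one full cell.
latitude 70.00, longitude -108.00.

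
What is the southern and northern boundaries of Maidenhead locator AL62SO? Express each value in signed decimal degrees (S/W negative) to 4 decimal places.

Field A=0, L=11: +0·20° lon, +11·10° lat → SW at lon -180°, lat 20°.
Square 6, 2: +6·2° lon, +2·1° lat → SW at lon -168°, lat 22°.
Subsquare s=18, o=14: +18·0.0833333° lon, +14·0.0416667° lat → SW at lon -166.5°, lat 22.5833°.
Cell spans 0.0833333° lon × 0.0416667° lat.
south 22.5833, north 22.6250.

22.5833, 22.6250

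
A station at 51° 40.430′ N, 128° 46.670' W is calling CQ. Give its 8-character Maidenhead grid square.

CO51oq61

Shift to the Maidenhead origin (180°W, 90°S): lon 51.22217, lat 141.67383.
Field: lon ⌊51.22217/20⌋ = 2 → C; lat ⌊141.67383/10⌋ = 14 → O.
Square: lon ⌊11.22217/2⌋ = 5; lat ⌊1.67383/1⌋ = 1.
Subsquare: lon ⌊1.22217/0.0833333⌋ = 14 → o; lat ⌊0.67383/0.0416667⌋ = 16 → q.
Extended square: lon ⌊0.05550/0.00833333⌋ = 6; lat ⌊0.00717/0.00416667⌋ = 1.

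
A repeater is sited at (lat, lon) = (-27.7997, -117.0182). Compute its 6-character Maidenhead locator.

DG12le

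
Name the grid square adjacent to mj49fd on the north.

MJ49fe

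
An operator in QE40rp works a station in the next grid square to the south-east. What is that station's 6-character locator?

QE40so

Longitude subsquare r = 17; +1 → 18 = s.
Latitude subsquare p = 15; −1 → 14 = o.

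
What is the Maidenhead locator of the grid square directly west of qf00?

Longitude square 0; −1 → -1, wraps to 9, carry into field.
Longitude field Q = 16; −1 → 15 = P.
The latitude characters are unchanged.

PF90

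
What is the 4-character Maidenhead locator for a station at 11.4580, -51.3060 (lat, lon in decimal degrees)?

Shift to the Maidenhead origin (180°W, 90°S): lon 128.69, lat 101.46.
Field (20°×10°, letters A–R): 128.69/20 → 6 → G, 101.46/10 → 10 → K; chars GK.
Square (2°×1°, digits 0–9): 8.69/2 → 4, 1.46/1 → 1; chars 41.

GK41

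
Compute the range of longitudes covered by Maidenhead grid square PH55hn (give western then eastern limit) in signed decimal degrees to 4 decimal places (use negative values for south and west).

130.5833, 130.6667

Field P=15, H=7: +15·20° lon, +7·10° lat → SW at lon 120°, lat -20°.
Square 5, 5: +5·2° lon, +5·1° lat → SW at lon 130°, lat -15°.
Subsquare h=7, n=13: +7·0.0833333° lon, +13·0.0416667° lat → SW at lon 130.583°, lat -14.4583°.
Cell spans 0.0833333° lon × 0.0416667° lat.
west 130.5833, east 130.6667.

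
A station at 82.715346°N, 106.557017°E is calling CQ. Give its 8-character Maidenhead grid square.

OR32gr61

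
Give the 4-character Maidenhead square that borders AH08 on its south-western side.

RH97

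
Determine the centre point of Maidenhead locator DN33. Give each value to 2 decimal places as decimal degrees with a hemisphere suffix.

Field D=3, N=13: +3·20° lon, +13·10° lat → SW at lon -120°, lat 40°.
Square 3, 3: +3·2° lon, +3·1° lat → SW at lon -114°, lat 43°.
Cell spans 2° lon × 1° lat. Centre is SW corner plus half of each.
latitude 43.50° N, longitude 113.00° W.

43.50° N, 113.00° W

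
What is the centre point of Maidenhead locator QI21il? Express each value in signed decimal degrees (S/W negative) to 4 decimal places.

-8.5208, 144.7083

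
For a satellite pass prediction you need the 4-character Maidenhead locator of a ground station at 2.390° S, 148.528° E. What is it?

QI47

Offset from 180°W / 90°S: lon 328.53°, lat 87.61°.
Field: lon ⌊328.53/20⌋ = 16 → Q; lat ⌊87.61/10⌋ = 8 → I.
Square: lon ⌊8.53/2⌋ = 4; lat ⌊7.61/1⌋ = 7.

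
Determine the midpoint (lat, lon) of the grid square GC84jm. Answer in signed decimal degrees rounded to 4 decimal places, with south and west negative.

Field G=6, C=2: +6·20° lon, +2·10° lat → SW at lon -60°, lat -70°.
Square 8, 4: +8·2° lon, +4·1° lat → SW at lon -44°, lat -66°.
Subsquare j=9, m=12: +9·0.0833333° lon, +12·0.0416667° lat → SW at lon -43.25°, lat -65.5°.
Cell spans 0.0833333° lon × 0.0416667° lat. Centre is SW corner plus half of each.
latitude -65.4792, longitude -43.2083.

-65.4792, -43.2083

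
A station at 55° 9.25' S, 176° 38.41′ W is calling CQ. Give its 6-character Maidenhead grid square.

AD14qu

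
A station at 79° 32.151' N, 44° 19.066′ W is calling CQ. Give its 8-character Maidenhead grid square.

Offset from 180°W / 90°S: lon 135.68223°, lat 169.53585°.
Field: lon ⌊135.68223/20⌋ = 6 → G; lat ⌊169.53585/10⌋ = 16 → Q.
Square: lon ⌊15.68223/2⌋ = 7; lat ⌊9.53585/1⌋ = 9.
Subsquare: lon ⌊1.68223/0.0833333⌋ = 20 → u; lat ⌊0.53585/0.0416667⌋ = 12 → m.
Extended square: lon ⌊0.01557/0.00833333⌋ = 1; lat ⌊0.03585/0.00416667⌋ = 8.

GQ79um18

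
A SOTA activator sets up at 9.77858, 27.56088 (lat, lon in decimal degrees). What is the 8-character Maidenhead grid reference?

KJ39ss76

Offset from 180°W / 90°S: lon 207.56088°, lat 99.77858°.
Field (20°×10°, letters A–R): 207.56088/20 → 10 → K, 99.77858/10 → 9 → J; chars KJ.
Square (2°×1°, digits 0–9): 7.56088/2 → 3, 9.77858/1 → 9; chars 39.
Subsquare (5′×2.5′, letters a–x): 1.56088/0.0833333 → 18 → s, 0.77858/0.0416667 → 18 → s; chars ss.
Extended square (30″×15″, digits 0–9): 0.06088/0.00833333 → 7, 0.02858/0.00416667 → 6; chars 76.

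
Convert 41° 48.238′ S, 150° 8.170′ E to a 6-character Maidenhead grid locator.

QE58be

Shift to the Maidenhead origin (180°W, 90°S): lon 330.1362, lat 48.1960.
Field: lon ⌊330.1362/20⌋ = 16 → Q; lat ⌊48.1960/10⌋ = 4 → E.
Square: lon ⌊10.1362/2⌋ = 5; lat ⌊8.1960/1⌋ = 8.
Subsquare: lon ⌊0.1362/0.0833333⌋ = 1 → b; lat ⌊0.1960/0.0416667⌋ = 4 → e.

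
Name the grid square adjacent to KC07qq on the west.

KC07pq

Longitude subsquare q = 16; −1 → 15 = p.
The latitude characters are unchanged.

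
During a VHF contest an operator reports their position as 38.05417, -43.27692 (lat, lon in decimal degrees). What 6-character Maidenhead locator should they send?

GM88ib

Add 180° to longitude and 90° to latitude: 136.7231, 128.0542.
Field (20°×10°, letters A–R): lon ⌊136.7231/20⌋ = 6 → G; lat ⌊128.0542/10⌋ = 12 → M.
Square (2°×1°, digits 0–9): lon ⌊16.7231/2⌋ = 8; lat ⌊8.0542/1⌋ = 8.
Subsquare (5′×2.5′, letters a–x): lon ⌊0.7231/0.0833333⌋ = 8 → i; lat ⌊0.0542/0.0416667⌋ = 1 → b.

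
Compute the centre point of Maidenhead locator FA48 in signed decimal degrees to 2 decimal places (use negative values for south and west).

Field F=5, A=0: +5·20° lon, +0·10° lat → SW at lon -80°, lat -90°.
Square 4, 8: +4·2° lon, +8·1° lat → SW at lon -72°, lat -82°.
Cell spans 2° lon × 1° lat. Centre is SW corner plus half of each.
latitude -81.50, longitude -71.00.

-81.50, -71.00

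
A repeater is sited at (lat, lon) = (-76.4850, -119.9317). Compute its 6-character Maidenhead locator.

DB03am

Offset from 180°W / 90°S: lon 60.0683°, lat 13.5150°.
Field (20°×10°, letters A–R): 60.0683/20 → 3 → D, 13.5150/10 → 1 → B; chars DB.
Square (2°×1°, digits 0–9): 0.0683/2 → 0, 3.5150/1 → 3; chars 03.
Subsquare (5′×2.5′, letters a–x): 0.0683/0.0833333 → 0 → a, 0.5150/0.0416667 → 12 → m; chars am.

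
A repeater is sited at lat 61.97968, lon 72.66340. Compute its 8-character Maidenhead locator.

MP61hx95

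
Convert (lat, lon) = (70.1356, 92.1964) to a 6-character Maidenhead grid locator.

Shift to the Maidenhead origin (180°W, 90°S): lon 272.1964, lat 160.1356.
Field: 272.1964/20 → 13 → N, 160.1356/10 → 16 → Q; chars NQ.
Square: 12.1964/2 → 6, 0.1356/1 → 0; chars 60.
Subsquare: 0.1964/0.0833333 → 2 → c, 0.1356/0.0416667 → 3 → d; chars cd.

NQ60cd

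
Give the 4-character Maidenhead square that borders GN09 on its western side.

Longitude square 0; −1 → -1, wraps to 9, carry into field.
Longitude field G = 6; −1 → 5 = F.
The latitude characters are unchanged.

FN99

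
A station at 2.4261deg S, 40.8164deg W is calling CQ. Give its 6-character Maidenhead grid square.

GI97on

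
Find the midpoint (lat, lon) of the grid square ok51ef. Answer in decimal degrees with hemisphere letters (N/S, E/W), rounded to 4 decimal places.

Field O=14, K=10: +14·20° lon, +10·10° lat → SW at lon 100°, lat 10°.
Square 5, 1: +5·2° lon, +1·1° lat → SW at lon 110°, lat 11°.
Subsquare e=4, f=5: +4·0.0833333° lon, +5·0.0416667° lat → SW at lon 110.333°, lat 11.2083°.
Cell spans 0.0833333° lon × 0.0416667° lat. Centre is SW corner plus half of each.
latitude 11.2292° N, longitude 110.3750° E.

11.2292° N, 110.3750° E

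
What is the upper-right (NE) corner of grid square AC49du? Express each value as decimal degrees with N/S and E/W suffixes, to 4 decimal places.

Field A=0, C=2: +0·20° lon, +2·10° lat → SW at lon -180°, lat -70°.
Square 4, 9: +4·2° lon, +9·1° lat → SW at lon -172°, lat -61°.
Subsquare d=3, u=20: +3·0.0833333° lon, +20·0.0416667° lat → SW at lon -171.75°, lat -60.1667°.
Cell spans 0.0833333° lon × 0.0416667° lat. NE corner is SW corner plus one full cell.
latitude 60.1250° S, longitude 171.6667° W.

60.1250° S, 171.6667° W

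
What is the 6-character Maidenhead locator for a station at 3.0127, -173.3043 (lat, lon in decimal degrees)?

AJ33ia

Shift to the Maidenhead origin (180°W, 90°S): lon 6.6957, lat 93.0127.
Field: lon ⌊6.6957/20⌋ = 0 → A; lat ⌊93.0127/10⌋ = 9 → J.
Square: lon ⌊6.6957/2⌋ = 3; lat ⌊3.0127/1⌋ = 3.
Subsquare: lon ⌊0.6957/0.0833333⌋ = 8 → i; lat ⌊0.0127/0.0416667⌋ = 0 → a.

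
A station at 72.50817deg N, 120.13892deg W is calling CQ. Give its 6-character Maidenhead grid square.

Add 180° to longitude and 90° to latitude: 59.8611, 162.5082.
Field: 59.8611/20 → 2 → C, 162.5082/10 → 16 → Q; chars CQ.
Square: 19.8611/2 → 9, 2.5082/1 → 2; chars 92.
Subsquare: 1.8611/0.0833333 → 22 → w, 0.5082/0.0416667 → 12 → m; chars wm.

CQ92wm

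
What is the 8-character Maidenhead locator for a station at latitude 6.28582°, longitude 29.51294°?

KJ46sg18

Offset from 180°W / 90°S: lon 209.51294°, lat 96.28582°.
Field: 209.51294/20 → 10 → K, 96.28582/10 → 9 → J; chars KJ.
Square: 9.51294/2 → 4, 6.28582/1 → 6; chars 46.
Subsquare: 1.51294/0.0833333 → 18 → s, 0.28582/0.0416667 → 6 → g; chars sg.
Extended square: 0.01294/0.00833333 → 1, 0.03582/0.00416667 → 8; chars 18.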